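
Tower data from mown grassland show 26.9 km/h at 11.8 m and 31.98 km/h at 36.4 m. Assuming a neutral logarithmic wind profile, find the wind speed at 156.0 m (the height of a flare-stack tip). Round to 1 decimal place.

Log law: V ∝ ln(z/z₀). From the pair, with r = V₁/V₂ = 0.84115,
ln z₀ = (ln z₁ − r·ln z₂)/(1 − r) = (2.4681 − 0.84115×3.5946)/0.15885 = -3.4969 → z₀ = 0.03029 m
V₃ = V₁ · ln(z₃/z₀)/ln(z₁/z₀) = 26.9 × 8.5467/5.9650 = 38.5429 km/h

38.5 km/h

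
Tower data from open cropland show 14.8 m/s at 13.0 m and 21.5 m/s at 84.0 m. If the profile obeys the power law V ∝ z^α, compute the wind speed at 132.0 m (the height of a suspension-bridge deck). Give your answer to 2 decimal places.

23.54 m/s

First find α: α = ln(V₂/V₁)/ln(z₂/z₁) = ln(21.5/14.8)/ln(84.0/13.0) = 0.37343/1.86587 = 0.2001
Extrapolate from 84.0 m to 132.0 m: V₃ = 21.5 × (132.0/84.0)^0.2001 = 21.5 × 1.0947 = 23.5355 m/s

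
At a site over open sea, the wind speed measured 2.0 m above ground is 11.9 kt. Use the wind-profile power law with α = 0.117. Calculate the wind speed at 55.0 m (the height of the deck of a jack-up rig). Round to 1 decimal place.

17.5 kt

Power-law profile: V₂ = V₁ · (z₂/z₁)^α
V₂ = 11.9 × (55.0/2.0)^0.117 = 11.9 × (27.5000)^0.117
    = 11.9 × 1.4737 = 17.5367 kt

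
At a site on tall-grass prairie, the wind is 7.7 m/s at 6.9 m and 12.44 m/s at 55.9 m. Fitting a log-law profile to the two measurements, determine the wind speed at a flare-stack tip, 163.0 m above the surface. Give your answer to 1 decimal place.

14.9 m/s

Log law: V ∝ ln(z/z₀). From the pair, with r = V₁/V₂ = 0.61897,
ln z₀ = (ln z₁ − r·ln z₂)/(1 − r) = (1.9315 − 0.61897×4.0236)/0.38103 = -1.4669 → z₀ = 0.2306 m
V₃ = V₁ · ln(z₃/z₀)/ln(z₁/z₀) = 7.7 × 6.5607/3.3985 = 14.8647 m/s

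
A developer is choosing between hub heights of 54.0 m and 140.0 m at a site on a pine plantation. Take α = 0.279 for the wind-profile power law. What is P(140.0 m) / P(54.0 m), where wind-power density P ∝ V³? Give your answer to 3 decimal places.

Speed ratio: V_B/V_A = (z_B/z_A)^α = (140.0/54.0)^0.279 = (2.5926)^0.279 = 1.30446
Power-density ratio: P_B/P_A = (V_B/V_A)³ = (1.30446)³ = 2.21971

2.220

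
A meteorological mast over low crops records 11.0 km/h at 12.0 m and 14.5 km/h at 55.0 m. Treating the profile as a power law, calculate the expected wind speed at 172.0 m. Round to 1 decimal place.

17.8 km/h

First find α: α = ln(V₂/V₁)/ln(z₂/z₁) = ln(14.5/11.0)/ln(55.0/12.0) = 0.27625/1.52243 = 0.1815
Extrapolate from 55.0 m to 172.0 m: V₃ = 14.5 × (172.0/55.0)^0.1815 = 14.5 × 1.2298 = 17.8328 km/h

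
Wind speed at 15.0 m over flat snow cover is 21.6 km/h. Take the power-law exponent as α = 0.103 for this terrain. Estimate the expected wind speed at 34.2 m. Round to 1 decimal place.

Power-law profile: V₂ = V₁ · (z₂/z₁)^α
V₂ = 21.6 × (34.2/15.0)^0.103 = 21.6 × (2.2800)^0.103
    = 21.6 × 1.0886 = 23.5137 km/h

23.5 km/h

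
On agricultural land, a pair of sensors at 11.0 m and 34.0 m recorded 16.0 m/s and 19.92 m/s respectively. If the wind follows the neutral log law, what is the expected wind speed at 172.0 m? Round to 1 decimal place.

25.6 m/s

Log law: V ∝ ln(z/z₀). From the pair, with r = V₁/V₂ = 0.80321,
ln z₀ = (ln z₁ − r·ln z₂)/(1 − r) = (2.3979 − 0.80321×3.5264)/0.19679 = -2.2081 → z₀ = 0.1099 m
V₃ = V₁ · ln(z₃/z₀)/ln(z₁/z₀) = 16.0 × 7.3556/4.6060 = 25.5514 m/s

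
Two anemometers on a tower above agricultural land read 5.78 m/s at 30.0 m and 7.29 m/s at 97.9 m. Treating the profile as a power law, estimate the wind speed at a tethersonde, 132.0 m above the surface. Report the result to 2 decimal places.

First find α: α = ln(V₂/V₁)/ln(z₂/z₁) = ln(7.29/5.78)/ln(97.9/30.0) = 0.23210/1.18275 = 0.1962
Extrapolate from 97.9 m to 132.0 m: V₃ = 7.29 × (132.0/97.9)^0.1962 = 7.29 × 1.0604 = 7.7303 m/s

7.73 m/s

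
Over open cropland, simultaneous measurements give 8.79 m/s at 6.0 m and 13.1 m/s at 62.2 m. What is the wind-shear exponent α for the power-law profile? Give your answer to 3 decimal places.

Power law: V₂/V₁ = (z₂/z₁)^α ⇒ α = ln(V₂/V₁) / ln(z₂/z₁)
α = ln(13.1/8.79) / ln(62.2/6.0) = ln(1.4903) / ln(10.3667)
  = 0.39900 / 2.33860 = 0.17061

α ≈ 0.171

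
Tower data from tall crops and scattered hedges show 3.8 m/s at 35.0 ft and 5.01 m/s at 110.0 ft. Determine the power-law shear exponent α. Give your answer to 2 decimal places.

α ≈ 0.24

Power law: V₂/V₁ = (z₂/z₁)^α ⇒ α = ln(V₂/V₁) / ln(z₂/z₁)
α = ln(5.01/3.8) / ln(110.0/35.0) = ln(1.3184) / ln(3.1429)
  = 0.27643 / 1.14513 = 0.24140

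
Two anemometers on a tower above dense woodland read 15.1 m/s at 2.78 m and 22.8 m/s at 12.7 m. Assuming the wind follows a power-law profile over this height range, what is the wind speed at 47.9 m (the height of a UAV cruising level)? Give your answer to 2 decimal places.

32.68 m/s

First find α: α = ln(V₂/V₁)/ln(z₂/z₁) = ln(22.8/15.1)/ln(12.7/2.78) = 0.41207/1.51915 = 0.2712
Extrapolate from 12.7 m to 47.9 m: V₃ = 22.8 × (47.9/12.7)^0.2712 = 22.8 × 1.4335 = 32.6827 m/s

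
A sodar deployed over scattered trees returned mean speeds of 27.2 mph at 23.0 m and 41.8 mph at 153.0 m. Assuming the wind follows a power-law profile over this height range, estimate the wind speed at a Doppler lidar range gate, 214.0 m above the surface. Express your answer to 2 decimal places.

First find α: α = ln(V₂/V₁)/ln(z₂/z₁) = ln(41.8/27.2)/ln(153.0/23.0) = 0.42968/1.89494 = 0.2268
Extrapolate from 153.0 m to 214.0 m: V₃ = 41.8 × (214.0/153.0)^0.2268 = 41.8 × 1.0791 = 45.1044 mph

45.10 mph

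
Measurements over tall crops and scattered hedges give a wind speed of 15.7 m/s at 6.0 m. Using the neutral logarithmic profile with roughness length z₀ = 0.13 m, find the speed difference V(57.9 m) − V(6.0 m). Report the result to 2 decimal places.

9.29 m/s

Log law: V₂ = V₁ · ln(z₂/z₀)/ln(z₁/z₀) = 15.7 × 6.0989/3.8320 = 24.9879 m/s
ΔV = 24.9879 − 15.7 = 9.2879 m/s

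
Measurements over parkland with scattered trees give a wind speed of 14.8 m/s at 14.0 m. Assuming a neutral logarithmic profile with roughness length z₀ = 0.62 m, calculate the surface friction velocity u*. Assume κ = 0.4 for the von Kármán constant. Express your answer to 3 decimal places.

Log law: V(z) = (u*/κ) · ln(z/z₀) ⇒ u* = κ · V / ln(z/z₀)
u* = 0.4 × 14.8 / ln(14.0/0.62) = 0.4 × 14.8 / 3.1171
   = 5.9200 / 3.1171 = 1.8992 m/s

u* ≈ 1.899 m/s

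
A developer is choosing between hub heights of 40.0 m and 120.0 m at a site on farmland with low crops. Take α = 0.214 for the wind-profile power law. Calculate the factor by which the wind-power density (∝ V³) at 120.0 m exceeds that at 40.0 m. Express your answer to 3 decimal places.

Speed ratio: V_B/V_A = (z_B/z_A)^α = (120.0/40.0)^0.214 = (3.0000)^0.214 = 1.26504
Power-density ratio: P_B/P_A = (V_B/V_A)³ = (1.26504)³ = 2.02447

2.024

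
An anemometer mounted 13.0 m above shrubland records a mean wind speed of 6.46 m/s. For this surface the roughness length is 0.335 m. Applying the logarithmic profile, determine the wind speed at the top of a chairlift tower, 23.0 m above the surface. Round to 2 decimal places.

Log law: V(z) ∝ ln(z/z₀), so V₂/V₁ = ln(z₂/z₀) / ln(z₁/z₀).
ln(23.0/0.335) = 4.2291, ln(13.0/0.335) = 3.6586
V₂ = 6.46 × 4.2291/3.6586 = 6.46 × 1.1559 = 7.4674 m/s

7.47 m/s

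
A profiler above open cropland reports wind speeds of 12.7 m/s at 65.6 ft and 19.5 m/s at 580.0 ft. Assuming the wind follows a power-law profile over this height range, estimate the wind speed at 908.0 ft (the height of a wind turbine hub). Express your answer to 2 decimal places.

First find α: α = ln(V₂/V₁)/ln(z₂/z₁) = ln(19.5/12.7)/ln(580.0/65.6) = 0.42881/2.17945 = 0.1968
Extrapolate from 580.0 ft to 908.0 ft: V₃ = 19.5 × (908.0/580.0)^0.1968 = 19.5 × 1.0922 = 21.2978 m/s

21.30 m/s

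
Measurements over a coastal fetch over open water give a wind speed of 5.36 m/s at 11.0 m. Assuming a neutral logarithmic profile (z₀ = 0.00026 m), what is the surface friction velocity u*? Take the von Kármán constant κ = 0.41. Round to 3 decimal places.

u* ≈ 0.206 m/s

Log law: V(z) = (u*/κ) · ln(z/z₀) ⇒ u* = κ · V / ln(z/z₀)
u* = 0.41 × 5.36 / ln(11.0/0.00026) = 0.41 × 5.36 / 10.6527
   = 2.1976 / 10.6527 = 0.2063 m/s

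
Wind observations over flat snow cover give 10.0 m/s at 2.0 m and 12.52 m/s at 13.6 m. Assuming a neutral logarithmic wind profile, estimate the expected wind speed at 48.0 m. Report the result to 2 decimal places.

14.18 m/s

Log law: V ∝ ln(z/z₀). From the pair, with r = V₁/V₂ = 0.79872,
ln z₀ = (ln z₁ − r·ln z₂)/(1 − r) = (0.6931 − 0.79872×2.6101)/0.20128 = -6.9137 → z₀ = 0.0009941 m
V₃ = V₁ · ln(z₃/z₀)/ln(z₁/z₀) = 10.0 × 10.7849/7.6068 = 14.1779 m/s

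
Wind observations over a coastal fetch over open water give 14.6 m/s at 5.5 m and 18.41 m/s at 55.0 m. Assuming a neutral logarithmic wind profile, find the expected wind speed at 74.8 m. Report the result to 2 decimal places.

Log law: V ∝ ln(z/z₀). From the pair, with r = V₁/V₂ = 0.79305,
ln z₀ = (ln z₁ − r·ln z₂)/(1 − r) = (1.7047 − 0.79305×4.0073)/0.20695 = -7.1188 → z₀ = 0.0008097 m
V₃ = V₁ · ln(z₃/z₀)/ln(z₁/z₀) = 14.6 × 11.4336/8.8236 = 18.9188 m/s

18.92 m/s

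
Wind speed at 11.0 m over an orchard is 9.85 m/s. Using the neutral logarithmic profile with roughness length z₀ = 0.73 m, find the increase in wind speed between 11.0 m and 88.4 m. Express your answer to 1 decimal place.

7.6 m/s

Log law: V₂ = V₁ · ln(z₂/z₀)/ln(z₁/z₀) = 9.85 × 4.7966/2.7126 = 17.4173 m/s
ΔV = 17.4173 − 9.85 = 7.5673 m/s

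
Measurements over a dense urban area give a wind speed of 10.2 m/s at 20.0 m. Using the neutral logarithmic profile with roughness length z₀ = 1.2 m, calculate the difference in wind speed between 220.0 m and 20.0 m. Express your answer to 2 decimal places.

Log law: V₂ = V₁ · ln(z₂/z₀)/ln(z₁/z₀) = 10.2 × 5.2113/2.8134 = 18.8936 m/s
ΔV = 18.8936 − 10.2 = 8.6936 m/s

8.69 m/s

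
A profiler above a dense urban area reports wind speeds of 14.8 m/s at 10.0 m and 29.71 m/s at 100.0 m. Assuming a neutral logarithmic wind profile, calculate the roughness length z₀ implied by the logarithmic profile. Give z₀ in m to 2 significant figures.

z₀ ≈ 1.0 m

Log law: V(z) ∝ ln(z/z₀). With r = V₁/V₂ = 14.8/29.71 = 0.49815,
r · ln(z₂/z₀) = ln(z₁/z₀) ⇒ ln z₀ = (ln z₁ − r·ln z₂)/(1 − r)
ln z₀ = (2.30259 − 0.49815×4.60517) / 0.50185 = 0.0170
z₀ = exp(0.0170) = 1.017 m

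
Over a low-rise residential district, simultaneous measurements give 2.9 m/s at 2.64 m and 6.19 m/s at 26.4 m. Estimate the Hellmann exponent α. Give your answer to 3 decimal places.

Power law: V₂/V₁ = (z₂/z₁)^α ⇒ α = ln(V₂/V₁) / ln(z₂/z₁)
α = ln(6.19/2.9) / ln(26.4/2.64) = ln(2.1345) / ln(10.0000)
  = 0.75822 / 2.30259 = 0.32929

α ≈ 0.329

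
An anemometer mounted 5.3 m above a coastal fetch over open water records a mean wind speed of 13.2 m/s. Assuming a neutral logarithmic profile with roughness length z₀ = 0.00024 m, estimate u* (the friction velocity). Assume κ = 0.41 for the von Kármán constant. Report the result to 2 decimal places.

u* ≈ 0.54 m/s

Log law: V(z) = (u*/κ) · ln(z/z₀) ⇒ u* = κ · V / ln(z/z₀)
u* = 0.41 × 13.2 / ln(5.3/0.00024) = 0.41 × 13.2 / 10.0026
   = 5.4120 / 10.0026 = 0.5411 m/s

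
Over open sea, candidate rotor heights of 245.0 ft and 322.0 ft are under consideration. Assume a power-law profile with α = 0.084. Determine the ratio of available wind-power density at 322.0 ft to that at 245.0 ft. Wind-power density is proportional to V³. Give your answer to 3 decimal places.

1.071

Speed ratio: V_B/V_A = (z_B/z_A)^α = (322.0/245.0)^0.084 = (1.3143)^0.084 = 1.02322
Power-density ratio: P_B/P_A = (V_B/V_A)³ = (1.02322)³ = 1.07130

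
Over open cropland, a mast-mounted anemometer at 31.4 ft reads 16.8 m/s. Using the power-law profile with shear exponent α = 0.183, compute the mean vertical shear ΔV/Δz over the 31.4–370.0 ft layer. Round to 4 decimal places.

0.0283 m/s/ft

Power law: V₂ = V₁ · (z₂/z₁)^α = 16.8 × (11.7834)^0.183 = 26.3847 m/s
ΔV/Δz = (26.3847 − 16.8)/(370.0 − 31.4) = 9.5847/338.6000 = 0.02831 m/s/ft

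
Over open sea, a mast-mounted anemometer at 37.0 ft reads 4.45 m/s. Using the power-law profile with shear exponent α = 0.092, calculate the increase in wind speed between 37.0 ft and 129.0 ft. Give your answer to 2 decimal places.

0.54 m/s

Power law: V₂ = V₁ · (z₂/z₁)^α = 4.45 × (3.4865)^0.092 = 4.9918 m/s
ΔV = 4.9918 − 4.45 = 0.5418 m/s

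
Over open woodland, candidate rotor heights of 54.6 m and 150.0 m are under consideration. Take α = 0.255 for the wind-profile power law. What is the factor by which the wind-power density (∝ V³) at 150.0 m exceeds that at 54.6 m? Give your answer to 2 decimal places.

Speed ratio: V_B/V_A = (z_B/z_A)^α = (150.0/54.6)^0.255 = (2.7473)^0.255 = 1.29395
Power-density ratio: P_B/P_A = (V_B/V_A)³ = (1.29395)³ = 2.16649

2.17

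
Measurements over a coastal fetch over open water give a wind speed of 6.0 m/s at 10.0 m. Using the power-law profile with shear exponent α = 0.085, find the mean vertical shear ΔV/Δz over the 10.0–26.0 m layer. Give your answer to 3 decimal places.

Power law: V₂ = V₁ · (z₂/z₁)^α = 6.0 × (2.6000)^0.085 = 6.5076 m/s
ΔV/Δz = (6.5076 − 6.0)/(26.0 − 10.0) = 0.5076/16.0000 = 0.03173 m/s/m

0.032 m/s/m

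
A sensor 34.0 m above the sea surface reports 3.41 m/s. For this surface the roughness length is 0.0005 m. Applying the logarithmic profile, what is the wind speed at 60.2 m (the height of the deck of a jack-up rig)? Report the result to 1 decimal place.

3.6 m/s

Log law: V(z) ∝ ln(z/z₀), so V₂/V₁ = ln(z₂/z₀) / ln(z₁/z₀).
ln(60.2/0.0005) = 11.6986, ln(34.0/0.0005) = 11.1273
V₂ = 3.41 × 11.6986/11.1273 = 3.41 × 1.0513 = 3.5851 m/s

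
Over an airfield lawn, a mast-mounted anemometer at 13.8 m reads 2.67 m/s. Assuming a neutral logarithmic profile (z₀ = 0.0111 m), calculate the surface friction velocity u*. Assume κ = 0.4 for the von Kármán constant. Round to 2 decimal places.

u* ≈ 0.15 m/s

Log law: V(z) = (u*/κ) · ln(z/z₀) ⇒ u* = κ · V / ln(z/z₀)
u* = 0.4 × 2.67 / ln(13.8/0.0111) = 0.4 × 2.67 / 7.1255
   = 1.0680 / 7.1255 = 0.1499 m/s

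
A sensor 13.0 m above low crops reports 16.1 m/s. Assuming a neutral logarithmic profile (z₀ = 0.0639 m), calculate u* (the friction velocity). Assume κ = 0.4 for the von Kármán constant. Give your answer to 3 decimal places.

u* ≈ 1.212 m/s

Log law: V(z) = (u*/κ) · ln(z/z₀) ⇒ u* = κ · V / ln(z/z₀)
u* = 0.4 × 16.1 / ln(13.0/0.0639) = 0.4 × 16.1 / 5.3154
   = 6.4400 / 5.3154 = 1.2116 m/s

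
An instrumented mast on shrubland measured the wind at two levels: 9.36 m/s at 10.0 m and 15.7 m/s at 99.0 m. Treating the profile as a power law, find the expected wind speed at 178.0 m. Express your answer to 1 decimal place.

First find α: α = ln(V₂/V₁)/ln(z₂/z₁) = ln(15.7/9.36)/ln(99.0/10.0) = 0.51722/2.29253 = 0.2256
Extrapolate from 99.0 m to 178.0 m: V₃ = 15.7 × (178.0/99.0)^0.2256 = 15.7 × 1.1415 = 17.9218 m/s

17.9 m/s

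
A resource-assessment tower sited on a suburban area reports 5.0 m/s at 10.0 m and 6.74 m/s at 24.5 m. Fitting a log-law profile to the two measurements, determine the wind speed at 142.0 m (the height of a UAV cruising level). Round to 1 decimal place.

Log law: V ∝ ln(z/z₀). From the pair, with r = V₁/V₂ = 0.74184,
ln z₀ = (ln z₁ − r·ln z₂)/(1 − r) = (2.3026 − 0.74184×3.1987)/0.25816 = -0.2724 → z₀ = 0.7616 m
V₃ = V₁ · ln(z₃/z₀)/ln(z₁/z₀) = 5.0 × 5.2282/2.5750 = 10.1520 m/s

10.2 m/s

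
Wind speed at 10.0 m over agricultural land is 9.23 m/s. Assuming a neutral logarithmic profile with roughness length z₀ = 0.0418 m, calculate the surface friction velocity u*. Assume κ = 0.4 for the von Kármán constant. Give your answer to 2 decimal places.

Log law: V(z) = (u*/κ) · ln(z/z₀) ⇒ u* = κ · V / ln(z/z₀)
u* = 0.4 × 9.23 / ln(10.0/0.0418) = 0.4 × 9.23 / 5.4774
   = 3.6920 / 5.4774 = 0.6740 m/s

u* ≈ 0.67 m/s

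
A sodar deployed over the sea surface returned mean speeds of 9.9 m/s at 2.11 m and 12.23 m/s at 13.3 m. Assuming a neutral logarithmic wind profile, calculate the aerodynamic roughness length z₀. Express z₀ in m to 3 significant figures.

z₀ ≈ 0.000845 m

Log law: V(z) ∝ ln(z/z₀). With r = V₁/V₂ = 9.9/12.23 = 0.80948,
r · ln(z₂/z₀) = ln(z₁/z₀) ⇒ ln z₀ = (ln z₁ − r·ln z₂)/(1 − r)
ln z₀ = (0.74669 − 0.80948×2.58776) / 0.19052 = -7.0759
z₀ = exp(-7.0759) = 0.0008452 m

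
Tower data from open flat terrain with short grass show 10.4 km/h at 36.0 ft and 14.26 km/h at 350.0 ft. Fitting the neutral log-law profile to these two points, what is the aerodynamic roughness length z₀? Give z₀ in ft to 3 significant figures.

Log law: V(z) ∝ ln(z/z₀). With r = V₁/V₂ = 10.4/14.26 = 0.72931,
r · ln(z₂/z₀) = ln(z₁/z₀) ⇒ ln z₀ = (ln z₁ − r·ln z₂)/(1 − r)
ln z₀ = (3.58352 − 0.72931×5.85793) / 0.27069 = -2.5444
z₀ = exp(-2.5444) = 0.07852 ft

z₀ ≈ 0.0785 ft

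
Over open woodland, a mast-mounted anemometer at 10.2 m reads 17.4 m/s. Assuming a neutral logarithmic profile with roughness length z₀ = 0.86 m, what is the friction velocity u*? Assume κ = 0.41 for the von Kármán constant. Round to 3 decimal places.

u* ≈ 2.885 m/s

Log law: V(z) = (u*/κ) · ln(z/z₀) ⇒ u* = κ · V / ln(z/z₀)
u* = 0.41 × 17.4 / ln(10.2/0.86) = 0.41 × 17.4 / 2.4732
   = 7.1340 / 2.4732 = 2.8845 m/s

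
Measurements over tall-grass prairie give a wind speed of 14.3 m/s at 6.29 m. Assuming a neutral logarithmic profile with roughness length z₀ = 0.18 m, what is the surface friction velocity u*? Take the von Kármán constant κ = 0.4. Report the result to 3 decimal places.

u* ≈ 1.610 m/s

Log law: V(z) = (u*/κ) · ln(z/z₀) ⇒ u* = κ · V / ln(z/z₀)
u* = 0.4 × 14.3 / ln(6.29/0.18) = 0.4 × 14.3 / 3.5538
   = 5.7200 / 3.5538 = 1.6096 m/s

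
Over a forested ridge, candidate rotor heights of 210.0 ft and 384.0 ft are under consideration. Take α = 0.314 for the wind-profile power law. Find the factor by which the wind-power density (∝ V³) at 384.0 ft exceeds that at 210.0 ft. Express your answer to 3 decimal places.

1.766

Speed ratio: V_B/V_A = (z_B/z_A)^α = (384.0/210.0)^0.314 = (1.8286)^0.314 = 1.20866
Power-density ratio: P_B/P_A = (V_B/V_A)³ = (1.20866)³ = 1.76567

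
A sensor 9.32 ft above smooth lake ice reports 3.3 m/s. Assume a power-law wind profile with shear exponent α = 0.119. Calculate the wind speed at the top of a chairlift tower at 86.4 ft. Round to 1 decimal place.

Power-law profile: V₂ = V₁ · (z₂/z₁)^α
V₂ = 3.3 × (86.4/9.32)^0.119 = 3.3 × (9.2704)^0.119
    = 3.3 × 1.3034 = 4.3013 m/s

4.3 m/s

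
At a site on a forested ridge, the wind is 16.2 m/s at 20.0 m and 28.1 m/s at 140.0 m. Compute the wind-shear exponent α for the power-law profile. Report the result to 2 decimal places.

Power law: V₂/V₁ = (z₂/z₁)^α ⇒ α = ln(V₂/V₁) / ln(z₂/z₁)
α = ln(28.1/16.2) / ln(140.0/20.0) = ln(1.7346) / ln(7.0000)
  = 0.55076 / 1.94591 = 0.28303

α ≈ 0.28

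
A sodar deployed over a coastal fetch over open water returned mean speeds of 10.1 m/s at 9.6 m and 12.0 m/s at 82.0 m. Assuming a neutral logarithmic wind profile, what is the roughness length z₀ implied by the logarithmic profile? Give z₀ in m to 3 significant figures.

z₀ ≈ 0.000107 m

Log law: V(z) ∝ ln(z/z₀). With r = V₁/V₂ = 10.1/12.0 = 0.84167,
r · ln(z₂/z₀) = ln(z₁/z₀) ⇒ ln z₀ = (ln z₁ − r·ln z₂)/(1 − r)
ln z₀ = (2.26176 − 0.84167×4.40672) / 0.15833 = -9.1404
z₀ = exp(-9.1404) = 0.0001072 m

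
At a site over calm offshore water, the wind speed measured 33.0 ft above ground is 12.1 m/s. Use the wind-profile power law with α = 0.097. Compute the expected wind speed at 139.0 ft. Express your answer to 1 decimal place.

Power-law profile: V₂ = V₁ · (z₂/z₁)^α
V₂ = 12.1 × (139.0/33.0)^0.097 = 12.1 × (4.2121)^0.097
    = 12.1 × 1.1497 = 13.9111 m/s

13.9 m/s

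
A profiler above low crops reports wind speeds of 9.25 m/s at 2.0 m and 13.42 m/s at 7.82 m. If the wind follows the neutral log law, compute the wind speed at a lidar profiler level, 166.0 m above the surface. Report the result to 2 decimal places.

Log law: V ∝ ln(z/z₀). From the pair, with r = V₁/V₂ = 0.68927,
ln z₀ = (ln z₁ − r·ln z₂)/(1 − r) = (0.6931 − 0.68927×2.0567)/0.31073 = -2.3315 → z₀ = 0.09715 m
V₃ = V₁ · ln(z₃/z₀)/ln(z₁/z₀) = 9.25 × 7.4435/3.0246 = 22.7638 m/s

22.76 m/s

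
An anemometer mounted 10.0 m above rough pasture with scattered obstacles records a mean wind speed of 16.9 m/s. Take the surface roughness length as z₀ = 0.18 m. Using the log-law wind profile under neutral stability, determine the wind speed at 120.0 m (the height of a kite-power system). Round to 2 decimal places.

27.35 m/s

Log law: V(z) ∝ ln(z/z₀), so V₂/V₁ = ln(z₂/z₀) / ln(z₁/z₀).
ln(120.0/0.18) = 6.5023, ln(10.0/0.18) = 4.0174
V₂ = 16.9 × 6.5023/4.0174 = 16.9 × 1.6185 = 27.3533 m/s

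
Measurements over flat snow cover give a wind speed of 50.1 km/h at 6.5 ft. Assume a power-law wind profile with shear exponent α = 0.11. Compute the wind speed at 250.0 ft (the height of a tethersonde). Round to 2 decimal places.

74.85 km/h

Power-law profile: V₂ = V₁ · (z₂/z₁)^α
V₂ = 50.1 × (250.0/6.5)^0.11 = 50.1 × (38.4615)^0.11
    = 50.1 × 1.4940 = 74.8498 km/h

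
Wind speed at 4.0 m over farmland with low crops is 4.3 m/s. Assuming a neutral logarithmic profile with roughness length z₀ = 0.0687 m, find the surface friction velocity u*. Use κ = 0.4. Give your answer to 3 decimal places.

Log law: V(z) = (u*/κ) · ln(z/z₀) ⇒ u* = κ · V / ln(z/z₀)
u* = 0.4 × 4.3 / ln(4.0/0.0687) = 0.4 × 4.3 / 4.0643
   = 1.7200 / 4.0643 = 0.4232 m/s

u* ≈ 0.423 m/s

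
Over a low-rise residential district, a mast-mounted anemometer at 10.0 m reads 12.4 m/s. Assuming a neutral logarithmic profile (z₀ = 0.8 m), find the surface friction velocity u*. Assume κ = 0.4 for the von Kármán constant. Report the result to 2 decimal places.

Log law: V(z) = (u*/κ) · ln(z/z₀) ⇒ u* = κ · V / ln(z/z₀)
u* = 0.4 × 12.4 / ln(10.0/0.8) = 0.4 × 12.4 / 2.5257
   = 4.9600 / 2.5257 = 1.9638 m/s

u* ≈ 1.96 m/s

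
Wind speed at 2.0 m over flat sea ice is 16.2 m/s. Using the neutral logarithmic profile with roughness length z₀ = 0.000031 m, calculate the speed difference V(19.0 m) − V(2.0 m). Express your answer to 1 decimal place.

Log law: V₂ = V₁ · ln(z₂/z₀)/ln(z₁/z₀) = 16.2 × 13.3260/11.0747 = 19.4932 m/s
ΔV = 19.4932 − 16.2 = 3.2932 m/s

3.3 m/s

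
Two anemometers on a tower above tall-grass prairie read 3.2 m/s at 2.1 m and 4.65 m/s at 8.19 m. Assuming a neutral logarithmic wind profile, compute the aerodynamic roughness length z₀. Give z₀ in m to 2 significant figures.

z₀ ≈ 0.10 m

Log law: V(z) ∝ ln(z/z₀). With r = V₁/V₂ = 3.2/4.65 = 0.68817,
r · ln(z₂/z₀) = ln(z₁/z₀) ⇒ ln z₀ = (ln z₁ − r·ln z₂)/(1 − r)
ln z₀ = (0.74194 − 0.68817×2.10291) / 0.31183 = -2.2616
z₀ = exp(-2.2616) = 0.1042 m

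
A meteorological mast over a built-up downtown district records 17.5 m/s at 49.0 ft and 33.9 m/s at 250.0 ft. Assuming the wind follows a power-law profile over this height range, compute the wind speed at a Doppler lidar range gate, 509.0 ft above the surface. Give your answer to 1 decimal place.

45.2 m/s

First find α: α = ln(V₂/V₁)/ln(z₂/z₁) = ln(33.9/17.5)/ln(250.0/49.0) = 0.66121/1.62964 = 0.4057
Extrapolate from 250.0 ft to 509.0 ft: V₃ = 33.9 × (509.0/250.0)^0.4057 = 33.9 × 1.3344 = 45.2360 m/s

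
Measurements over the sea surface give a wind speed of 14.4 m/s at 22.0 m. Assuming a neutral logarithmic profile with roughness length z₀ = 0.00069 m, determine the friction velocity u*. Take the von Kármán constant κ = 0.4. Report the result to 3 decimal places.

u* ≈ 0.555 m/s

Log law: V(z) = (u*/κ) · ln(z/z₀) ⇒ u* = κ · V / ln(z/z₀)
u* = 0.4 × 14.4 / ln(22.0/0.00069) = 0.4 × 14.4 / 10.3699
   = 5.7600 / 10.3699 = 0.5555 m/s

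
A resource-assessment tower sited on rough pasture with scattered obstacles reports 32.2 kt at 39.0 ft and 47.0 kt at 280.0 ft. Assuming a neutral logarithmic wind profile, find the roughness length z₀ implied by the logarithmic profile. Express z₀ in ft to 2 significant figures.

z₀ ≈ 0.54 ft

Log law: V(z) ∝ ln(z/z₀). With r = V₁/V₂ = 32.2/47.0 = 0.68511,
r · ln(z₂/z₀) = ln(z₁/z₀) ⇒ ln z₀ = (ln z₁ − r·ln z₂)/(1 − r)
ln z₀ = (3.66356 − 0.68511×5.63479) / 0.31489 = -0.6252
z₀ = exp(-0.6252) = 0.5352 ft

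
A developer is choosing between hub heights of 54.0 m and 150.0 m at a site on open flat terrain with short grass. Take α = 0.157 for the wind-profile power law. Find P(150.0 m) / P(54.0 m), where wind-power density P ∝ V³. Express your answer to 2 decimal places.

1.62

Speed ratio: V_B/V_A = (z_B/z_A)^α = (150.0/54.0)^0.157 = (2.7778)^0.157 = 1.17398
Power-density ratio: P_B/P_A = (V_B/V_A)³ = (1.17398)³ = 1.61801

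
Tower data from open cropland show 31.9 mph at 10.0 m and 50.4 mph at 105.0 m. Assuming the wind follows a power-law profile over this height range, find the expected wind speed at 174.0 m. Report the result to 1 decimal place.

55.6 mph

First find α: α = ln(V₂/V₁)/ln(z₂/z₁) = ln(50.4/31.9)/ln(105.0/10.0) = 0.45739/2.35138 = 0.1945
Extrapolate from 105.0 m to 174.0 m: V₃ = 50.4 × (174.0/105.0)^0.1945 = 50.4 × 1.1032 = 55.6032 mph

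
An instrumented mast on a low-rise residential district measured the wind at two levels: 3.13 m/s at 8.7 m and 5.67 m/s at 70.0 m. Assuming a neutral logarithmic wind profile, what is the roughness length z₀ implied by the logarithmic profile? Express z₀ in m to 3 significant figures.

Log law: V(z) ∝ ln(z/z₀). With r = V₁/V₂ = 3.13/5.67 = 0.55203,
r · ln(z₂/z₀) = ln(z₁/z₀) ⇒ ln z₀ = (ln z₁ − r·ln z₂)/(1 − r)
ln z₀ = (2.16332 − 0.55203×4.24850) / 0.44797 = -0.4062
z₀ = exp(-0.4062) = 0.6662 m

z₀ ≈ 0.666 m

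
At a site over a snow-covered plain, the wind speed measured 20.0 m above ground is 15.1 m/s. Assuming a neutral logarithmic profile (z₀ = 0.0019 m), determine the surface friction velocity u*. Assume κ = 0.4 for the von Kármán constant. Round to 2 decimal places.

Log law: V(z) = (u*/κ) · ln(z/z₀) ⇒ u* = κ · V / ln(z/z₀)
u* = 0.4 × 15.1 / ln(20.0/0.0019) = 0.4 × 15.1 / 9.2616
   = 6.0400 / 9.2616 = 0.6522 m/s

u* ≈ 0.65 m/s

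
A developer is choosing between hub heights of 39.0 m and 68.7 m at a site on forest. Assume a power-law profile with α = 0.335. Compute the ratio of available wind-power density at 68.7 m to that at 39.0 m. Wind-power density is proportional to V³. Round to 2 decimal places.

1.77

Speed ratio: V_B/V_A = (z_B/z_A)^α = (68.7/39.0)^0.335 = (1.7615)^0.335 = 1.20885
Power-density ratio: P_B/P_A = (V_B/V_A)³ = (1.20885)³ = 1.76653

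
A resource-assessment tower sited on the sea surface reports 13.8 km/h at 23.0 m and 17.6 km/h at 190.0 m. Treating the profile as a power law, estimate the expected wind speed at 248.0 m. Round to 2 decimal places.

First find α: α = ln(V₂/V₁)/ln(z₂/z₁) = ln(17.6/13.8)/ln(190.0/23.0) = 0.24323/2.11153 = 0.1152
Extrapolate from 190.0 m to 248.0 m: V₃ = 17.6 × (248.0/190.0)^0.1152 = 17.6 × 1.0312 = 18.1485 km/h

18.15 km/h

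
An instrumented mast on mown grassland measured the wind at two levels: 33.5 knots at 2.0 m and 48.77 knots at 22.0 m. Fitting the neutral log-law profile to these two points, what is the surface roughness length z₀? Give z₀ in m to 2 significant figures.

Log law: V(z) ∝ ln(z/z₀). With r = V₁/V₂ = 33.5/48.77 = 0.68690,
r · ln(z₂/z₀) = ln(z₁/z₀) ⇒ ln z₀ = (ln z₁ − r·ln z₂)/(1 − r)
ln z₀ = (0.69315 − 0.68690×3.09104) / 0.31310 = -4.5675
z₀ = exp(-4.5675) = 0.01038 m

z₀ ≈ 0.010 m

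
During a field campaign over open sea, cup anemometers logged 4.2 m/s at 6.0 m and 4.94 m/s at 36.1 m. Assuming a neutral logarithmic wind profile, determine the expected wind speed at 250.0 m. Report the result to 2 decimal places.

5.74 m/s

Log law: V ∝ ln(z/z₀). From the pair, with r = V₁/V₂ = 0.85020,
ln z₀ = (ln z₁ − r·ln z₂)/(1 − r) = (1.7918 − 0.85020×3.5863)/0.14980 = -8.3934 → z₀ = 0.0002263 m
V₃ = V₁ · ln(z₃/z₀)/ln(z₁/z₀) = 4.2 × 13.9149/10.1852 = 5.7380 m/s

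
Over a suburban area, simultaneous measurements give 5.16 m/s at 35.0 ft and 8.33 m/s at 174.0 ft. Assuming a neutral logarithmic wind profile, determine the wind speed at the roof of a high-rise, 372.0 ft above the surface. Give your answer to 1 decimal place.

9.8 m/s

Log law: V ∝ ln(z/z₀). From the pair, with r = V₁/V₂ = 0.61945,
ln z₀ = (ln z₁ − r·ln z₂)/(1 − r) = (3.5553 − 0.61945×5.1591)/0.38055 = 0.9449 → z₀ = 2.573 ft
V₃ = V₁ · ln(z₃/z₀)/ln(z₁/z₀) = 5.16 × 4.9740/2.6105 = 9.8320 m/s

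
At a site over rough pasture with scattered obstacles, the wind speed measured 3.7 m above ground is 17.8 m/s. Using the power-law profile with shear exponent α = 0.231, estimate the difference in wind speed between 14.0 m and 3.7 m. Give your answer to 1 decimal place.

Power law: V₂ = V₁ · (z₂/z₁)^α = 17.8 × (3.7838)^0.231 = 24.2059 m/s
ΔV = 24.2059 − 17.8 = 6.4059 m/s

6.4 m/s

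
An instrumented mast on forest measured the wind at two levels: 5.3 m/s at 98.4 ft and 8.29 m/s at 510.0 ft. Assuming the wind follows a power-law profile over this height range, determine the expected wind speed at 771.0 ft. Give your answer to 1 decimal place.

First find α: α = ln(V₂/V₁)/ln(z₂/z₁) = ln(8.29/5.3)/ln(510.0/98.4) = 0.44734/1.64537 = 0.2719
Extrapolate from 510.0 ft to 771.0 ft: V₃ = 8.29 × (771.0/510.0)^0.2719 = 8.29 × 1.1189 = 9.2758 m/s

9.3 m/s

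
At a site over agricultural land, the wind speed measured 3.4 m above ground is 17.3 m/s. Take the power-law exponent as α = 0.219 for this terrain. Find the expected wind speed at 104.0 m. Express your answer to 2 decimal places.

Power-law profile: V₂ = V₁ · (z₂/z₁)^α
V₂ = 17.3 × (104.0/3.4)^0.219 = 17.3 × (30.5882)^0.219
    = 17.3 × 2.1151 = 36.5917 m/s

36.59 m/s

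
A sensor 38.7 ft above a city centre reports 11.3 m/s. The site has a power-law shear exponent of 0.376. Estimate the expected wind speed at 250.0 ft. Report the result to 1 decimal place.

22.8 m/s

Power-law profile: V₂ = V₁ · (z₂/z₁)^α
V₂ = 11.3 × (250.0/38.7)^0.376 = 11.3 × (6.4599)^0.376
    = 11.3 × 2.0167 = 22.7890 m/s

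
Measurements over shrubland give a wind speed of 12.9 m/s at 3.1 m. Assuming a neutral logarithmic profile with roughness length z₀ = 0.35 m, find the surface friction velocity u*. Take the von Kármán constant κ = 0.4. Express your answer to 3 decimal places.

Log law: V(z) = (u*/κ) · ln(z/z₀) ⇒ u* = κ · V / ln(z/z₀)
u* = 0.4 × 12.9 / ln(3.1/0.35) = 0.4 × 12.9 / 2.1812
   = 5.1600 / 2.1812 = 2.3656 m/s

u* ≈ 2.366 m/s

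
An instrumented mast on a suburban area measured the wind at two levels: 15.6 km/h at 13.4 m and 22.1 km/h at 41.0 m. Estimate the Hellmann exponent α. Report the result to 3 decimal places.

Power law: V₂/V₁ = (z₂/z₁)^α ⇒ α = ln(V₂/V₁) / ln(z₂/z₁)
α = ln(22.1/15.6) / ln(41.0/13.4) = ln(1.4167) / ln(3.0597)
  = 0.34831 / 1.11832 = 0.31146

α ≈ 0.311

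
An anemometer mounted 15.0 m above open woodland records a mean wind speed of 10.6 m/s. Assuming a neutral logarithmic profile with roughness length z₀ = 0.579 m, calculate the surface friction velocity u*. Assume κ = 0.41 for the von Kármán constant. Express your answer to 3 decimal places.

Log law: V(z) = (u*/κ) · ln(z/z₀) ⇒ u* = κ · V / ln(z/z₀)
u* = 0.41 × 10.6 / ln(15.0/0.579) = 0.41 × 10.6 / 3.2545
   = 4.3460 / 3.2545 = 1.3354 m/s

u* ≈ 1.335 m/s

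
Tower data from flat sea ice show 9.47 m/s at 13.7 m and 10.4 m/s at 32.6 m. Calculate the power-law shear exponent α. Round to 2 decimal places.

α ≈ 0.11

Power law: V₂/V₁ = (z₂/z₁)^α ⇒ α = ln(V₂/V₁) / ln(z₂/z₁)
α = ln(10.4/9.47) / ln(32.6/13.7) = ln(1.0982) / ln(2.3796)
  = 0.09368 / 0.86692 = 0.10806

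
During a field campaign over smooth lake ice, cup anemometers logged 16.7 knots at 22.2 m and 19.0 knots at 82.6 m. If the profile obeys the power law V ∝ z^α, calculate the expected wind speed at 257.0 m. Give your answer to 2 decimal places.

21.24 knots

First find α: α = ln(V₂/V₁)/ln(z₂/z₁) = ln(19.0/16.7)/ln(82.6/22.2) = 0.12903/1.31392 = 0.0982
Extrapolate from 82.6 m to 257.0 m: V₃ = 19.0 × (257.0/82.6)^0.0982 = 19.0 × 1.1179 = 21.2404 knots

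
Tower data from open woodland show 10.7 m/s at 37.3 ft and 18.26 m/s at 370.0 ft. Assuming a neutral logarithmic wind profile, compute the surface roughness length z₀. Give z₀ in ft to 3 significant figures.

z₀ ≈ 1.45 ft

Log law: V(z) ∝ ln(z/z₀). With r = V₁/V₂ = 10.7/18.26 = 0.58598,
r · ln(z₂/z₀) = ln(z₁/z₀) ⇒ ln z₀ = (ln z₁ − r·ln z₂)/(1 − r)
ln z₀ = (3.61899 − 0.58598×5.91350) / 0.41402 = 0.3715
z₀ = exp(0.3715) = 1.450 ft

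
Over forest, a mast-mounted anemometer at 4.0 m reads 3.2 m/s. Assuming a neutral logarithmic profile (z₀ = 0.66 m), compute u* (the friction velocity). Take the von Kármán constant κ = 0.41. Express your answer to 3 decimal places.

Log law: V(z) = (u*/κ) · ln(z/z₀) ⇒ u* = κ · V / ln(z/z₀)
u* = 0.41 × 3.2 / ln(4.0/0.66) = 0.41 × 3.2 / 1.8018
   = 1.3120 / 1.8018 = 0.7282 m/s

u* ≈ 0.728 m/s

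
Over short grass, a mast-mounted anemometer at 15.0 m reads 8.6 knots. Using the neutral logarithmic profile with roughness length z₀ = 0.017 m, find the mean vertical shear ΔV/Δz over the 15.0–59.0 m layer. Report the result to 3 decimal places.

0.039 knots/m

Log law: V₂ = V₁ · ln(z₂/z₀)/ln(z₁/z₀) = 8.6 × 8.1521/6.7826 = 10.3364 knots
ΔV/Δz = (10.3364 − 8.6)/(59.0 − 15.0) = 1.7364/44.0000 = 0.03946 knots/m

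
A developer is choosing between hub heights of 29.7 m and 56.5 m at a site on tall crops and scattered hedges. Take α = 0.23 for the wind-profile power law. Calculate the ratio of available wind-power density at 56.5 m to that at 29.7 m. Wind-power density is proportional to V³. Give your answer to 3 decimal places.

1.559

Speed ratio: V_B/V_A = (z_B/z_A)^α = (56.5/29.7)^0.23 = (1.9024)^0.23 = 1.15941
Power-density ratio: P_B/P_A = (V_B/V_A)³ = (1.15941)³ = 1.55852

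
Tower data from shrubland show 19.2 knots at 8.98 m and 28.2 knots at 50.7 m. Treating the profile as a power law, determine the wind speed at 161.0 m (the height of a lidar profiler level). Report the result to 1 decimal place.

36.4 knots

First find α: α = ln(V₂/V₁)/ln(z₂/z₁) = ln(28.2/19.2)/ln(50.7/8.98) = 0.38441/1.73093 = 0.2221
Extrapolate from 50.7 m to 161.0 m: V₃ = 28.2 × (161.0/50.7)^0.2221 = 28.2 × 1.2925 = 36.4498 knots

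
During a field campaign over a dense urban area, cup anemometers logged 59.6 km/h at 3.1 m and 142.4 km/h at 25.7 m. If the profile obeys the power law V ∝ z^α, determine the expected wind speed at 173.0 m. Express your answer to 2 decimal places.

312.27 km/h

First find α: α = ln(V₂/V₁)/ln(z₂/z₁) = ln(142.4/59.6)/ln(25.7/3.1) = 0.87098/2.11509 = 0.4118
Extrapolate from 25.7 m to 173.0 m: V₃ = 142.4 × (173.0/25.7)^0.4118 = 142.4 × 2.1929 = 312.2650 km/h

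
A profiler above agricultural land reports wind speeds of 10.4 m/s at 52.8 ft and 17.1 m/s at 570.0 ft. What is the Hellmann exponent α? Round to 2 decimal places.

α ≈ 0.21

Power law: V₂/V₁ = (z₂/z₁)^α ⇒ α = ln(V₂/V₁) / ln(z₂/z₁)
α = ln(17.1/10.4) / ln(570.0/52.8) = ln(1.6442) / ln(10.7955)
  = 0.49727 / 2.37913 = 0.20901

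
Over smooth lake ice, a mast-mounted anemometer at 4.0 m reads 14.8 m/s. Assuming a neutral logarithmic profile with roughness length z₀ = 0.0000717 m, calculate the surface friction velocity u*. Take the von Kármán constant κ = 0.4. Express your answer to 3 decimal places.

Log law: V(z) = (u*/κ) · ln(z/z₀) ⇒ u* = κ · V / ln(z/z₀)
u* = 0.4 × 14.8 / ln(4.0/0.0000717) = 0.4 × 14.8 / 10.9293
   = 5.9200 / 10.9293 = 0.5417 m/s

u* ≈ 0.542 m/s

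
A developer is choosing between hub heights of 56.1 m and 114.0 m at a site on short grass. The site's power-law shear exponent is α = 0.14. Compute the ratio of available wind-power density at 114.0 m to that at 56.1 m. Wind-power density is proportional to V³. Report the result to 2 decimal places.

Speed ratio: V_B/V_A = (z_B/z_A)^α = (114.0/56.1)^0.14 = (2.0321)^0.14 = 1.10436
Power-density ratio: P_B/P_A = (V_B/V_A)³ = (1.10436)³ = 1.34690

1.35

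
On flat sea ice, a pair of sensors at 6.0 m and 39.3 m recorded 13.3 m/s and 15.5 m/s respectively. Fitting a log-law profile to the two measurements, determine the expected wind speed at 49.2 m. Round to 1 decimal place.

Log law: V ∝ ln(z/z₀). From the pair, with r = V₁/V₂ = 0.85806,
ln z₀ = (ln z₁ − r·ln z₂)/(1 − r) = (1.7918 − 0.85806×3.6712)/0.14194 = -9.5705 → z₀ = 0.00006976 m
V₃ = V₁ · ln(z₃/z₀)/ln(z₁/z₀) = 13.3 × 13.4664/11.3622 = 15.7630 m/s

15.8 m/s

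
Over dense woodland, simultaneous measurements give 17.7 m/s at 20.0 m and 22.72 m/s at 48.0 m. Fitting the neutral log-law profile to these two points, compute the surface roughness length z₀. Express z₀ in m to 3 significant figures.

z₀ ≈ 0.913 m

Log law: V(z) ∝ ln(z/z₀). With r = V₁/V₂ = 17.7/22.72 = 0.77905,
r · ln(z₂/z₀) = ln(z₁/z₀) ⇒ ln z₀ = (ln z₁ − r·ln z₂)/(1 − r)
ln z₀ = (2.99573 − 0.77905×3.87120) / 0.22095 = -0.0911
z₀ = exp(-0.0911) = 0.9129 m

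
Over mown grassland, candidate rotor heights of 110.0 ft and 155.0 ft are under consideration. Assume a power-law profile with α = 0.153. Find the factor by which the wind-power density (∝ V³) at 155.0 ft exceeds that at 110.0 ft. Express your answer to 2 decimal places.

Speed ratio: V_B/V_A = (z_B/z_A)^α = (155.0/110.0)^0.153 = (1.4091)^0.153 = 1.05387
Power-density ratio: P_B/P_A = (V_B/V_A)³ = (1.05387)³ = 1.17048

1.17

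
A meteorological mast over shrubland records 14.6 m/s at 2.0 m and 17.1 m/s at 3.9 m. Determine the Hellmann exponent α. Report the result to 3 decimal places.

α ≈ 0.237

Power law: V₂/V₁ = (z₂/z₁)^α ⇒ α = ln(V₂/V₁) / ln(z₂/z₁)
α = ln(17.1/14.6) / ln(3.9/2.0) = ln(1.1712) / ln(1.9500)
  = 0.15806 / 0.66783 = 0.23667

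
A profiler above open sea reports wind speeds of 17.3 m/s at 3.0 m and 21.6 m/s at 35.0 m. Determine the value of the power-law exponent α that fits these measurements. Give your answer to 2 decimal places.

Power law: V₂/V₁ = (z₂/z₁)^α ⇒ α = ln(V₂/V₁) / ln(z₂/z₁)
α = ln(21.6/17.3) / ln(35.0/3.0) = ln(1.2486) / ln(11.6667)
  = 0.22199 / 2.45674 = 0.09036

α ≈ 0.09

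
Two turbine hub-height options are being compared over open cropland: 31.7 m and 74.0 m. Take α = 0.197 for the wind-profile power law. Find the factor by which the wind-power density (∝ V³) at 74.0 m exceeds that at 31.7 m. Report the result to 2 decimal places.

Speed ratio: V_B/V_A = (z_B/z_A)^α = (74.0/31.7)^0.197 = (2.3344)^0.197 = 1.18176
Power-density ratio: P_B/P_A = (V_B/V_A)³ = (1.18176)³ = 1.65040

1.65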